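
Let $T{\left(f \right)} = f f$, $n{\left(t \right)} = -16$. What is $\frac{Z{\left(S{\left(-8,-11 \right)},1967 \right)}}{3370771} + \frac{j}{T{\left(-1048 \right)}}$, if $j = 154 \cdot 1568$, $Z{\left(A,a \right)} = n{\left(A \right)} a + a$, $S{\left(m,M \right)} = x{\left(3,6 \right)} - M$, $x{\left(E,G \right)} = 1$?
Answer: $\frac{12211583678}{57845801131} \approx 0.21111$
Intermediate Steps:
$S{\left(m,M \right)} = 1 - M$
$T{\left(f \right)} = f^{2}$
$Z{\left(A,a \right)} = - 15 a$ ($Z{\left(A,a \right)} = - 16 a + a = - 15 a$)
$j = 241472$
$\frac{Z{\left(S{\left(-8,-11 \right)},1967 \right)}}{3370771} + \frac{j}{T{\left(-1048 \right)}} = \frac{\left(-15\right) 1967}{3370771} + \frac{241472}{\left(-1048\right)^{2}} = \left(-29505\right) \frac{1}{3370771} + \frac{241472}{1098304} = - \frac{29505}{3370771} + 241472 \cdot \frac{1}{1098304} = - \frac{29505}{3370771} + \frac{3773}{17161} = \frac{12211583678}{57845801131}$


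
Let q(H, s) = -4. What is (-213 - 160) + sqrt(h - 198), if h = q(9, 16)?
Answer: -373 + I*sqrt(202) ≈ -373.0 + 14.213*I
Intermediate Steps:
h = -4
(-213 - 160) + sqrt(h - 198) = (-213 - 160) + sqrt(-4 - 198) = -373 + sqrt(-202) = -373 + I*sqrt(202)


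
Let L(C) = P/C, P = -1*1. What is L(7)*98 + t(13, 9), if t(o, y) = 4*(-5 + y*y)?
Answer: 290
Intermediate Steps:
P = -1
t(o, y) = -20 + 4*y² (t(o, y) = 4*(-5 + y²) = -20 + 4*y²)
L(C) = -1/C
L(7)*98 + t(13, 9) = -1/7*98 + (-20 + 4*9²) = -1*⅐*98 + (-20 + 4*81) = -⅐*98 + (-20 + 324) = -14 + 304 = 290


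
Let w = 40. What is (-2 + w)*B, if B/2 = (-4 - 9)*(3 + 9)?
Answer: -11856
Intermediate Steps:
B = -312 (B = 2*((-4 - 9)*(3 + 9)) = 2*(-13*12) = 2*(-156) = -312)
(-2 + w)*B = (-2 + 40)*(-312) = 38*(-312) = -11856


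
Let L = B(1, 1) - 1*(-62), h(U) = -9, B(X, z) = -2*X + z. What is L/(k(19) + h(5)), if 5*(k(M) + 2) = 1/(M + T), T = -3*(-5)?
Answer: -10370/1869 ≈ -5.5484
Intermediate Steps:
T = 15
B(X, z) = z - 2*X
L = 61 (L = (1 - 2*1) - 1*(-62) = (1 - 2) + 62 = -1 + 62 = 61)
k(M) = -2 + 1/(5*(15 + M)) (k(M) = -2 + 1/(5*(M + 15)) = -2 + 1/(5*(15 + M)))
L/(k(19) + h(5)) = 61/((-149 - 10*19)/(5*(15 + 19)) - 9) = 61/((⅕)*(-149 - 190)/34 - 9) = 61/((⅕)*(1/34)*(-339) - 9) = 61/(-339/170 - 9) = 61/(-1869/170) = -170/1869*61 = -10370/1869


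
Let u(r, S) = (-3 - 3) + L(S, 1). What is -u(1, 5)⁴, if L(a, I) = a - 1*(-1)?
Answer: 0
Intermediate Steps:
L(a, I) = 1 + a (L(a, I) = a + 1 = 1 + a)
u(r, S) = -5 + S (u(r, S) = (-3 - 3) + (1 + S) = -6 + (1 + S) = -5 + S)
-u(1, 5)⁴ = -(-5 + 5)⁴ = -1*0⁴ = -1*0 = 0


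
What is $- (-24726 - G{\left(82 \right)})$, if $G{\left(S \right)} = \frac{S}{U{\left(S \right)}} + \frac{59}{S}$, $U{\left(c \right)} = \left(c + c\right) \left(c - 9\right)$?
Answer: $\frac{74007092}{2993} \approx 24727.0$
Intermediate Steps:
$U{\left(c \right)} = 2 c \left(-9 + c\right)$
$G{\left(S \right)} = \frac{1}{2 \left(-9 + S\right)} + \frac{59}{S}$ ($G{\left(S \right)} = \frac{S}{2 S \left(-9 + S\right)} + \frac{59}{S} = S \frac{1}{2 S \left(-9 + S\right)} + \frac{59}{S} = \frac{1}{2 \left(-9 + S\right)} + \frac{59}{S}$)
$- (-24726 - G{\left(82 \right)}) = - (-24726 - \frac{-1062 + 119 \cdot 82}{2 \cdot 82 \left(-9 + 82\right)}) = - (-24726 - \frac{1}{2} \cdot \frac{1}{82} \cdot \frac{1}{73} \left(-1062 + 9758\right)) = - (-24726 - \frac{1}{2} \cdot \frac{1}{82} \cdot \frac{1}{73} \cdot 8696) = - (-24726 - \frac{2174}{2993}) = \left(-1\right) \left(- \frac{74007092}{2993}\right) = \frac{74007092}{2993}$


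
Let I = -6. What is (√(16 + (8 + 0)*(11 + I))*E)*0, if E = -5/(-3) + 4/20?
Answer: 0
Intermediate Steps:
E = 28/15 (E = -5*(-⅓) + 4*(1/20) = 5/3 + ⅕ = 28/15 ≈ 1.8667)
(√(16 + (8 + 0)*(11 + I))*E)*0 = (√(16 + (8 + 0)*(11 - 6))*(28/15))*0 = (√(16 + 8*5)*(28/15))*0 = (√(16 + 40)*(28/15))*0 = (√56*(28/15))*0 = ((2*√14)*(28/15))*0 = (56*√14/15)*0 = 0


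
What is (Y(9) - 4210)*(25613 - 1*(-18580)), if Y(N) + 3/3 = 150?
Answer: -179467773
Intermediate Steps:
Y(N) = 149 (Y(N) = -1 + 150 = 149)
(Y(9) - 4210)*(25613 - 1*(-18580)) = (149 - 4210)*(25613 - 1*(-18580)) = -4061*(25613 + 18580) = -4061*44193 = -179467773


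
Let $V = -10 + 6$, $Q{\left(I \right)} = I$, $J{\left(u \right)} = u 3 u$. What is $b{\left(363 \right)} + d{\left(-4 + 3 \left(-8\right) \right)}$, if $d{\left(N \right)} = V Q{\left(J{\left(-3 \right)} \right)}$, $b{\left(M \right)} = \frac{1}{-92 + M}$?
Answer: $- \frac{29267}{271} \approx -108.0$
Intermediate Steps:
$J{\left(u \right)} = 3 u^{2}$ ($J{\left(u \right)} = 3 u u = 3 u^{2}$)
$V = -4$
$d{\left(N \right)} = -108$ ($d{\left(N \right)} = - 4 \cdot 3 \left(-3\right)^{2} = - 4 \cdot 3 \cdot 9 = \left(-4\right) 27 = -108$)
$b{\left(363 \right)} + d{\left(-4 + 3 \left(-8\right) \right)} = \frac{1}{-92 + 363} - 108 = \frac{1}{271} - 108 = - \frac{29267}{271}$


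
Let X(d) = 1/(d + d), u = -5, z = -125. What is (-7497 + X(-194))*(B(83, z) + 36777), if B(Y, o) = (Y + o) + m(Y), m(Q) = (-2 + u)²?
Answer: -26749665052/97 ≈ -2.7577e+8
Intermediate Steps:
m(Q) = 49 (m(Q) = (-2 - 5)² = (-7)² = 49)
X(d) = 1/(2*d)
B(Y, o) = 49 + Y + o (B(Y, o) = (Y + o) + 49 = 49 + Y + o)
(-7497 + X(-194))*(B(83, z) + 36777) = (-7497 + (½)/(-194))*((49 + 83 - 125) + 36777) = (-7497 + (½)*(-1/194))*(7 + 36777) = (-7497 - 1/388)*36784 = -2908837/388*36784 = -26749665052/97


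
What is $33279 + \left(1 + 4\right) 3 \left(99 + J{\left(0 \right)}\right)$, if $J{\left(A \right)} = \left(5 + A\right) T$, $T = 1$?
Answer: $34839$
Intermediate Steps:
$J{\left(A \right)} = 5 + A$ ($J{\left(A \right)} = \left(5 + A\right) 1 = 5 + A$)
$33279 + \left(1 + 4\right) 3 \left(99 + J{\left(0 \right)}\right) = 33279 + \left(1 + 4\right) 3 \left(99 + \left(5 + 0\right)\right) = 33279 + 5 \cdot 3 \left(99 + 5\right) = 33279 + 15 \cdot 104 = 33279 + 1560 = 34839$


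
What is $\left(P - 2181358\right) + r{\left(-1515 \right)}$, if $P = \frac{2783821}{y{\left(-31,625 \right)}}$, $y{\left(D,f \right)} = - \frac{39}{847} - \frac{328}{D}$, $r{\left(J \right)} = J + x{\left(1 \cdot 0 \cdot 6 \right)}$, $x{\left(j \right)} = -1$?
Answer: $- \frac{530703440521}{276607} \approx -1.9186 \cdot 10^{6}$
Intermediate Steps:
$r{\left(J \right)} = -1 + J$ ($r{\left(J \right)} = J - 1 = -1 + J$)
$y{\left(D,f \right)} = - \frac{39}{847} - \frac{328}{D}$ ($y{\left(D,f \right)} = \left(-39\right) \frac{1}{847} - \frac{328}{D} = - \frac{39}{847} - \frac{328}{D}$)
$P = \frac{73094787997}{276607}$ ($P = \frac{2783821}{- \frac{39}{847} - \frac{328}{-31}} = \frac{2783821}{- \frac{39}{847} - - \frac{328}{31}} = \frac{2783821}{- \frac{39}{847} + \frac{328}{31}} = \frac{2783821}{\frac{276607}{26257}} = 2783821 \cdot \frac{26257}{276607} = \frac{73094787997}{276607} \approx 2.6426 \cdot 10^{5}$)
$\left(P - 2181358\right) + r{\left(-1515 \right)} = \left(\frac{73094787997}{276607} - 2181358\right) - 1516 = - \frac{530284104309}{276607} - 1516 = - \frac{530703440521}{276607}$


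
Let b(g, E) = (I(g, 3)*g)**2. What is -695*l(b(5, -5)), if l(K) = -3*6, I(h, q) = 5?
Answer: 12510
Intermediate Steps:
b(g, E) = 25*g**2 (b(g, E) = (5*g)**2 = 25*g**2)
l(K) = -18
-695*l(b(5, -5)) = -695*(-18) = 12510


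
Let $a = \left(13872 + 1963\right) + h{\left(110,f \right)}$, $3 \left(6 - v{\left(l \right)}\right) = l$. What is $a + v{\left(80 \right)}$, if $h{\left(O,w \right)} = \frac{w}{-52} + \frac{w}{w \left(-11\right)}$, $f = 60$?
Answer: $\frac{6783815}{429} \approx 15813.0$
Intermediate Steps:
$h{\left(O,w \right)} = - \frac{1}{11} - \frac{w}{52}$ ($h{\left(O,w \right)} = w \left(- \frac{1}{52}\right) + \frac{w}{\left(-11\right) w} = - \frac{w}{52} + w \left(- \frac{1}{11 w}\right) = - \frac{w}{52} - \frac{1}{11} = - \frac{1}{11} - \frac{w}{52}$)
$v{\left(l \right)} = 6 - \frac{l}{3}$
$a = \frac{2264227}{143}$ ($a = \left(13872 + 1963\right) - \frac{178}{143} = 15835 - \frac{178}{143} = \frac{2264227}{143} \approx 15834.0$)
$a + v{\left(80 \right)} = \frac{2264227}{143} + \left(6 - \frac{80}{3}\right) = \frac{2264227}{143} - \frac{62}{3} = \frac{6783815}{429}$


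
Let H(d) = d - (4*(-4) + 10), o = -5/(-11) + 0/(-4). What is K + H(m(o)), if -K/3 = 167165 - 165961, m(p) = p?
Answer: -39661/11 ≈ -3605.5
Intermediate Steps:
o = 5/11 (o = -5*(-1/11) + 0*(-¼) = 5/11 + 0 = 5/11 ≈ 0.45455)
H(d) = 6 + d (H(d) = d - (-16 + 10) = d - 1*(-6) = d + 6 = 6 + d)
K = -3612 (K = -3*(167165 - 165961) = -3*1204 = -3612)
K + H(m(o)) = -3612 + (6 + 5/11) = -3612 + 71/11 = -39661/11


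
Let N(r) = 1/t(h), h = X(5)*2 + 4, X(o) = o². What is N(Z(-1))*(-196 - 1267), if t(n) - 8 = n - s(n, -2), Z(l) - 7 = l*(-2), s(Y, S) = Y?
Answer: -1463/8 ≈ -182.88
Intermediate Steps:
Z(l) = 7 - 2*l (Z(l) = 7 + l*(-2) = 7 - 2*l)
h = 54 (h = 5²*2 + 4 = 25*2 + 4 = 50 + 4 = 54)
t(n) = 8 (t(n) = 8 + (n - n) = 8 + 0 = 8)
N(r) = ⅛ (N(r) = 1/8 = ⅛)
N(Z(-1))*(-196 - 1267) = (-196 - 1267)/8 = (⅛)*(-1463) = -1463/8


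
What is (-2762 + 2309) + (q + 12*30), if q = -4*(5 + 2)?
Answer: -121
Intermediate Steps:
q = -28 (q = -4*7 = -28)
(-2762 + 2309) + (q + 12*30) = (-2762 + 2309) + (-28 + 12*30) = -453 + (-28 + 360) = -453 + 332 = -121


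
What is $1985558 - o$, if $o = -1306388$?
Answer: $3291946$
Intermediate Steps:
$1985558 - o = 1985558 - -1306388 = 1985558 + 1306388 = 3291946$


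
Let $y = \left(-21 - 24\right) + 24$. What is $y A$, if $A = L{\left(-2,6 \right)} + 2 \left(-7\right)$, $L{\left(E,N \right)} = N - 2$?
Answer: $210$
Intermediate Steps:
$L{\left(E,N \right)} = -2 + N$
$y = -21$ ($y = -45 + 24 = -21$)
$A = -10$ ($A = \left(-2 + 6\right) + 2 \left(-7\right) = 4 - 14 = -10$)
$y A = \left(-21\right) \left(-10\right) = 210$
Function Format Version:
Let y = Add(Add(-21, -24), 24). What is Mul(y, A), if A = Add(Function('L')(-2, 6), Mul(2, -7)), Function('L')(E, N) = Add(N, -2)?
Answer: 210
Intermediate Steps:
Function('L')(E, N) = Add(-2, N)
y = -21 (y = Add(-45, 24) = -21)
A = -10 (A = Add(Add(-2, 6), Mul(2, -7)) = Add(4, -14) = -10)
Mul(y, A) = Mul(-21, -10) = 210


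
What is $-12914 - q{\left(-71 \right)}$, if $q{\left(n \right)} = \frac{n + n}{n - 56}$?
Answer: $- \frac{1640220}{127} \approx -12915.0$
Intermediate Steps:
$q{\left(n \right)} = \frac{2 n}{-56 + n}$
$-12914 - q{\left(-71 \right)} = -12914 - 2 \left(-71\right) \frac{1}{-56 - 71} = -12914 - 2 \left(-71\right) \frac{1}{-127} = -12914 - 2 \left(-71\right) \left(- \frac{1}{127}\right) = -12914 - \frac{142}{127} = - \frac{1640220}{127}$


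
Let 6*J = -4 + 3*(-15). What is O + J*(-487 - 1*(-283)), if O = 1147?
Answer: 2813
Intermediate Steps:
J = -49/6 (J = (-4 + 3*(-15))/6 = (-4 - 45)/6 = (1/6)*(-49) = -49/6 ≈ -8.1667)
O + J*(-487 - 1*(-283)) = 1147 - 49*(-487 - 1*(-283))/6 = 1147 - 49*(-487 + 283)/6 = 1147 - 49/6*(-204) = 1147 + 1666 = 2813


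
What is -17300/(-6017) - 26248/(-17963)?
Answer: 42608556/9825761 ≈ 4.3364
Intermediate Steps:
-17300/(-6017) - 26248/(-17963) = -17300*(-1/6017) - 26248*(-1/17963) = 17300/6017 + 26248/17963 = 42608556/9825761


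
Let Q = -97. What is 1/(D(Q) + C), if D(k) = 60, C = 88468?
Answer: 1/88528 ≈ 1.1296e-5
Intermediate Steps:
1/(D(Q) + C) = 1/(60 + 88468) = 1/88528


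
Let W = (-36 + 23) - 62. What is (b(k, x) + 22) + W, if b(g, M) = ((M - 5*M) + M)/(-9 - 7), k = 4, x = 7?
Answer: -827/16 ≈ -51.688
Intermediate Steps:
W = -75 (W = -13 - 62 = -75)
b(g, M) = 3*M/16 (b(g, M) = (-4*M + M)/(-16) = -3*M*(-1/16) = 3*M/16)
(b(k, x) + 22) + W = ((3/16)*7 + 22) - 75 = (21/16 + 22) - 75 = 373/16 - 75 = -827/16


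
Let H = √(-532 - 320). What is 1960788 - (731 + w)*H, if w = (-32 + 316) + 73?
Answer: 1960788 - 2176*I*√213 ≈ 1.9608e+6 - 31758.0*I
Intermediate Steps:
w = 357 (w = 284 + 73 = 357)
H = 2*I*√213 (H = √(-852) = 2*I*√213 ≈ 29.189*I)
1960788 - (731 + w)*H = 1960788 - (731 + 357)*2*I*√213 = 1960788 - 1088*2*I*√213 = 1960788 - 2176*I*√213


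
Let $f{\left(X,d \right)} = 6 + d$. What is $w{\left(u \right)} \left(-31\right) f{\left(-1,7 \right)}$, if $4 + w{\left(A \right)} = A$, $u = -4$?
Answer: $3224$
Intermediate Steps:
$w{\left(A \right)} = -4 + A$
$w{\left(u \right)} \left(-31\right) f{\left(-1,7 \right)} = \left(-4 - 4\right) \left(-31\right) \left(6 + 7\right) = \left(-8\right) \left(-31\right) 13 = 248 \cdot 13 = 3224$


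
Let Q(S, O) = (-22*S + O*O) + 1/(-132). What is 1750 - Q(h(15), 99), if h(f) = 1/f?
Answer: -5312687/660 ≈ -8049.5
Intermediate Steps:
Q(S, O) = -1/132 + O² - 22*S (Q(S, O) = (-22*S + O²) - 1/132 = (O² - 22*S) - 1/132 = -1/132 + O² - 22*S)
1750 - Q(h(15), 99) = 1750 - (-1/132 + 99² - 22/15) = 1750 - (-1/132 + 9801 - 22*1/15) = 1750 - (-1/132 + 9801 - 22/15) = 1750 - 1*6467687/660 = 1750 - 6467687/660 = -5312687/660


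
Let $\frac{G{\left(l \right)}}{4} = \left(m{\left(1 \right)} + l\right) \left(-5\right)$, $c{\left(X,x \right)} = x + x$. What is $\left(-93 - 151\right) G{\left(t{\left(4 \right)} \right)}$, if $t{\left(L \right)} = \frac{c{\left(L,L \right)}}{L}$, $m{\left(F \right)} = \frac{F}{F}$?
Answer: $14640$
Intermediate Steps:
$m{\left(F \right)} = 1$
$c{\left(X,x \right)} = 2 x$
$t{\left(L \right)} = 2$ ($t{\left(L \right)} = \frac{2 L}{L} = 2$)
$G{\left(l \right)} = -20 - 20 l$ ($G{\left(l \right)} = 4 \left(1 + l\right) \left(-5\right) = 4 \left(-5 - 5 l\right) = -20 - 20 l$)
$\left(-93 - 151\right) G{\left(t{\left(4 \right)} \right)} = \left(-93 - 151\right) \left(-20 - 40\right) = - 244 \left(-20 - 40\right) = \left(-244\right) \left(-60\right) = 14640$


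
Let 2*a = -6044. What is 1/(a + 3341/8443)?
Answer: -8443/25511405 ≈ -0.00033095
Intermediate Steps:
a = -3022 (a = (1/2)*(-6044) = -3022)
1/(a + 3341/8443) = 1/(-3022 + 3341/8443) = 1/(-25511405/8443) = -8443/25511405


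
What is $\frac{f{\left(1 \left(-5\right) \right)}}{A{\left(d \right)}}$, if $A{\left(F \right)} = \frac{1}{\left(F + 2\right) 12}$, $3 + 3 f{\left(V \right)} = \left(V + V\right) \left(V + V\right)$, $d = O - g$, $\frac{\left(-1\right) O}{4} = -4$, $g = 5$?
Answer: $5044$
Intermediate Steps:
$O = 16$ ($O = \left(-4\right) \left(-4\right) = 16$)
$d = 11$ ($d = 16 - 5 = 11$)
$f{\left(V \right)} = -1 + \frac{4 V^{2}}{3}$ ($f{\left(V \right)} = -1 + \frac{\left(V + V\right) \left(V + V\right)}{3} = -1 + \frac{2 V 2 V}{3} = -1 + \frac{4 V^{2}}{3}$)
$A{\left(F \right)} = \frac{1}{12 \left(2 + F\right)}$ ($A{\left(F \right)} = \frac{1}{2 + F} \frac{1}{12} = \frac{1}{12 \left(2 + F\right)}$)
$\frac{f{\left(1 \left(-5\right) \right)}}{A{\left(d \right)}} = \frac{-1 + \frac{4 \left(1 \left(-5\right)\right)^{2}}{3}}{\frac{1}{12} \frac{1}{2 + 11}} = \frac{-1 + \frac{4 \left(-5\right)^{2}}{3}}{\frac{1}{12} \cdot \frac{1}{13}} = \frac{-1 + \frac{4}{3} \cdot 25}{\frac{1}{12} \cdot \frac{1}{13}} = \left(-1 + \frac{100}{3}\right) \frac{1}{\frac{1}{156}} = \frac{97}{3} \cdot 156 = 5044$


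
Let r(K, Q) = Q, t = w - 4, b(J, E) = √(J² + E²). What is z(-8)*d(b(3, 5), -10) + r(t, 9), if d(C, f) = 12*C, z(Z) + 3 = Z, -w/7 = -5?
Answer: 9 - 132*√34 ≈ -760.69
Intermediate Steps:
w = 35 (w = -7*(-5) = 35)
z(Z) = -3 + Z
b(J, E) = √(E² + J²)
t = 31 (t = 35 - 4 = 31)
z(-8)*d(b(3, 5), -10) + r(t, 9) = (-3 - 8)*(12*√(5² + 3²)) + 9 = -132*√(25 + 9) + 9 = -132*√34 + 9 = 9 - 132*√34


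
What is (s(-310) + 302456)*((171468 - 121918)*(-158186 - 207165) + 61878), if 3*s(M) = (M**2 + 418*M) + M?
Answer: -15814452570495416/3 ≈ -5.2715e+15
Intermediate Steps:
s(M) = M**2/3 + 419*M/3 (s(M) = ((M**2 + 418*M) + M)/3 = (M**2 + 419*M)/3 = M**2/3 + 419*M/3)
(s(-310) + 302456)*((171468 - 121918)*(-158186 - 207165) + 61878) = ((1/3)*(-310)*(419 - 310) + 302456)*((171468 - 121918)*(-158186 - 207165) + 61878) = ((1/3)*(-310)*109 + 302456)*(49550*(-365351) + 61878) = (-33790/3 + 302456)*(-18103142050 + 61878) = (873578/3)*(-18103080172) = -15814452570495416/3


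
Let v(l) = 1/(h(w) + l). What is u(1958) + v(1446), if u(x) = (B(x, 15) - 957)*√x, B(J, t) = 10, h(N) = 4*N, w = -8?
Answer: 1/1414 - 947*√1958 ≈ -41904.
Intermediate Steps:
v(l) = 1/(-32 + l) (v(l) = 1/(4*(-8) + l) = 1/(-32 + l))
u(x) = -947*√x (u(x) = (10 - 957)*√x = -947*√x)
u(1958) + v(1446) = -947*√1958 + 1/(-32 + 1446) = -947*√1958 + 1/1414 = 1/1414 - 947*√1958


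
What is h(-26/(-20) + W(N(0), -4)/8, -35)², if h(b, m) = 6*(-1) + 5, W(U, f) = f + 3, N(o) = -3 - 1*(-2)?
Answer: 1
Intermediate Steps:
N(o) = -1 (N(o) = -3 + 2 = -1)
W(U, f) = 3 + f
h(b, m) = -1 (h(b, m) = -6 + 5 = -1)
h(-26/(-20) + W(N(0), -4)/8, -35)² = (-1)² = 1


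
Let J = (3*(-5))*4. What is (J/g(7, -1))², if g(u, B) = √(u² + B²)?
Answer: 72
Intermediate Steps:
g(u, B) = √(B² + u²)
J = -60 (J = -15*4 = -60)
(J/g(7, -1))² = (-60/√((-1)² + 7²))² = (-60/√(1 + 49))² = (-60*√2/10)² = (-6*√2)² = 72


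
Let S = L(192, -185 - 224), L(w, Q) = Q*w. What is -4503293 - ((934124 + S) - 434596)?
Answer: -4924293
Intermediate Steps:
S = -78528 (S = (-185 - 224)*192 = -409*192 = -78528)
-4503293 - ((934124 + S) - 434596) = -4503293 - ((934124 - 78528) - 434596) = -4503293 - (855596 - 434596) = -4503293 - 1*421000 = -4503293 - 421000 = -4924293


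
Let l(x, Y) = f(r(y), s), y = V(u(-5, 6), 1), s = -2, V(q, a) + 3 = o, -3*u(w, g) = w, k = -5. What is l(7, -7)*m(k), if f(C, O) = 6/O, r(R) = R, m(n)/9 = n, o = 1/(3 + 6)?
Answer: 135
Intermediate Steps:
o = ⅑ (o = 1/9 = ⅑ ≈ 0.11111)
m(n) = 9*n
u(w, g) = -w/3
V(q, a) = -26/9 (V(q, a) = -3 + ⅑ = -26/9)
y = -26/9 ≈ -2.8889
l(x, Y) = -3 (l(x, Y) = 6/(-2) = 6*(-½) = -3)
l(7, -7)*m(k) = -27*(-5) = -3*(-45) = 135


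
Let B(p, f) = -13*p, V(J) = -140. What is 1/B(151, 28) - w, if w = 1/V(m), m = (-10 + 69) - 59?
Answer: 1823/274820 ≈ 0.0066334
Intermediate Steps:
m = 0 (m = 59 - 59 = 0)
w = -1/140 (w = 1/(-140) = -1/140 ≈ -0.0071429)
1/B(151, 28) - w = 1/(-13*151) - 1*(-1/140) = 1/(-1963) + 1/140 = -1/1963 + 1/140 = 1823/274820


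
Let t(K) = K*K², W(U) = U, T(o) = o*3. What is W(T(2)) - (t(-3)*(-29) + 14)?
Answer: -791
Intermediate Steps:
T(o) = 3*o
t(K) = K³
W(T(2)) - (t(-3)*(-29) + 14) = 3*2 - ((-3)³*(-29) + 14) = 6 - (-27*(-29) + 14) = 6 - (783 + 14) = 6 - 1*797 = 6 - 797 = -791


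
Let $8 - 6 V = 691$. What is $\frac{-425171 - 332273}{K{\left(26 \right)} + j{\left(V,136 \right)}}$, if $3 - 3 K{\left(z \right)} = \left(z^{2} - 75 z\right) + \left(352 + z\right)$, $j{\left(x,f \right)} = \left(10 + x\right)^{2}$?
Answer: $- \frac{27267984}{398917} \approx -68.355$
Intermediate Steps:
$V = - \frac{683}{6}$ ($V = \frac{4}{3} - \frac{691}{6} = - \frac{683}{6} \approx -113.83$)
$K{\left(z \right)} = - \frac{349}{3} - \frac{z^{2}}{3} + \frac{74 z}{3}$ ($K{\left(z \right)} = 1 - \frac{\left(z^{2} - 75 z\right) + \left(352 + z\right)}{3} = 1 - \frac{352 + z^{2} - 74 z}{3} = 1 - \left(\frac{352}{3} - \frac{74 z}{3} + \frac{z^{2}}{3}\right) = - \frac{349}{3} - \frac{z^{2}}{3} + \frac{74 z}{3}$)
$\frac{-425171 - 332273}{K{\left(26 \right)} + j{\left(V,136 \right)}} = \frac{-425171 - 332273}{\left(- \frac{349}{3} - \frac{26^{2}}{3} + \frac{74}{3} \cdot 26\right) + \left(10 - \frac{683}{6}\right)^{2}} = - \frac{757444}{\left(- \frac{349}{3} - \frac{676}{3} + \frac{1924}{3}\right) + \left(- \frac{623}{6}\right)^{2}} = - \frac{757444}{\left(- \frac{349}{3} - \frac{676}{3} + \frac{1924}{3}\right) + \frac{388129}{36}} = - \frac{757444}{\frac{899}{3} + \frac{388129}{36}} = - \frac{757444}{\frac{398917}{36}} = \left(-757444\right) \frac{36}{398917} = - \frac{27267984}{398917}$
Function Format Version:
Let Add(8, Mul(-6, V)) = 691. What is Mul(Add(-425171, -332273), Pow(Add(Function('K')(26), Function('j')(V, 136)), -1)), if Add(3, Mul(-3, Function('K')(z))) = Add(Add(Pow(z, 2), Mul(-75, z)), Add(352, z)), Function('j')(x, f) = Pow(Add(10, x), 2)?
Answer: Rational(-27267984, 398917) ≈ -68.355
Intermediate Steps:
V = Rational(-683, 6) (V = Add(Rational(4, 3), Mul(Rational(-1, 6), 691)) = Add(Rational(4, 3), Rational(-691, 6)) = Rational(-683, 6) ≈ -113.83)
Function('K')(z) = Add(Rational(-349, 3), Mul(Rational(-1, 3), Pow(z, 2)), Mul(Rational(74, 3), z)) (Function('K')(z) = Add(1, Mul(Rational(-1, 3), Add(Add(Pow(z, 2), Mul(-75, z)), Add(352, z)))) = Add(1, Mul(Rational(-1, 3), Add(352, Pow(z, 2), Mul(-74, z)))) = Add(1, Add(Rational(-352, 3), Mul(Rational(-1, 3), Pow(z, 2)), Mul(Rational(74, 3), z))) = Add(Rational(-349, 3), Mul(Rational(-1, 3), Pow(z, 2)), Mul(Rational(74, 3), z)))
Mul(Add(-425171, -332273), Pow(Add(Function('K')(26), Function('j')(V, 136)), -1)) = Mul(Add(-425171, -332273), Pow(Add(Add(Rational(-349, 3), Mul(Rational(-1, 3), Pow(26, 2)), Mul(Rational(74, 3), 26)), Pow(Add(10, Rational(-683, 6)), 2)), -1)) = Mul(-757444, Pow(Add(Add(Rational(-349, 3), Mul(Rational(-1, 3), 676), Rational(1924, 3)), Pow(Rational(-623, 6), 2)), -1)) = Mul(-757444, Pow(Add(Add(Rational(-349, 3), Rational(-676, 3), Rational(1924, 3)), Rational(388129, 36)), -1)) = Mul(-757444, Pow(Add(Rational(899, 3), Rational(388129, 36)), -1)) = Mul(-757444, Pow(Rational(398917, 36), -1)) = Mul(-757444, Rational(36, 398917)) = Rational(-27267984, 398917)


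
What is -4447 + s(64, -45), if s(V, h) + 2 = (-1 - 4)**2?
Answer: -4424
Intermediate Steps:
s(V, h) = 23 (s(V, h) = -2 + (-1 - 4)**2 = -2 + (-5)**2 = -2 + 25 = 23)
-4447 + s(64, -45) = -4447 + 23 = -4424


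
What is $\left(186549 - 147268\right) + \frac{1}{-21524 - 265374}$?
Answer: $\frac{11269640337}{286898} \approx 39281.0$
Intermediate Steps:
$\left(186549 - 147268\right) + \frac{1}{-21524 - 265374} = 39281 + \frac{1}{-286898} = 39281 - \frac{1}{286898} = \frac{11269640337}{286898}$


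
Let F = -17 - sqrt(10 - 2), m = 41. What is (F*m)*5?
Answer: -3485 - 410*sqrt(2) ≈ -4064.8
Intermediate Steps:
F = -17 - 2*sqrt(2) (F = -17 - sqrt(8) = -17 - 2*sqrt(2) ≈ -19.828)
(F*m)*5 = ((-17 - 2*sqrt(2))*41)*5 = (-697 - 82*sqrt(2))*5 = -3485 - 410*sqrt(2)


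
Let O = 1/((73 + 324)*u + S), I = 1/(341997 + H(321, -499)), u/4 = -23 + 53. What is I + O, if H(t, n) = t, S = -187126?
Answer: -50708/11937142137 ≈ -4.2479e-6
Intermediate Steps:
u = 120 (u = 4*(-23 + 53) = 4*30 = 120)
I = 1/342318 (I = 1/(341997 + 321) = 1/342318 ≈ 2.9213e-6)
O = -1/139486 (O = 1/((73 + 324)*120 - 187126) = 1/(397*120 - 187126) = 1/(47640 - 187126) = 1/(-139486) = -1/139486 ≈ -7.1692e-6)
I + O = 1/342318 - 1/139486 = -50708/11937142137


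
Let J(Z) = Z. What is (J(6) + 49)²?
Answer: 3025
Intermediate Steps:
(J(6) + 49)² = (6 + 49)² = 55² = 3025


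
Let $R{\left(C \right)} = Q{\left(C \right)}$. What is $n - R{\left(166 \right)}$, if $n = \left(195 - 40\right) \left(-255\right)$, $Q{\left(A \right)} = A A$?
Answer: $-67081$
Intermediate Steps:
$Q{\left(A \right)} = A^{2}$
$R{\left(C \right)} = C^{2}$
$n = -39525$ ($n = 155 \left(-255\right) = -39525$)
$n - R{\left(166 \right)} = -39525 - 166^{2} = -39525 - 27556 = -67081$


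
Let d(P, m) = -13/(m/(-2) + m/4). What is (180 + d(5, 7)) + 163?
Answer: 2453/7 ≈ 350.43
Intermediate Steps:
d(P, m) = 52/m (d(P, m) = -13/(m*(-½) + m*(¼)) = -13/(-m/2 + m/4) = -13*(-4/m) = -(-52)/m = 52/m)
(180 + d(5, 7)) + 163 = (180 + 52/7) + 163 = 1312/7 + 163 = 2453/7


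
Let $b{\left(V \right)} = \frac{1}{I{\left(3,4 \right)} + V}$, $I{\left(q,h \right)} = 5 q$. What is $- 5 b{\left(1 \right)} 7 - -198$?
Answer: $\frac{3133}{16} \approx 195.81$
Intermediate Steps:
$b{\left(V \right)} = \frac{1}{15 + V}$ ($b{\left(V \right)} = \frac{1}{5 \cdot 3 + V} = \frac{1}{15 + V}$)
$- 5 b{\left(1 \right)} 7 - -198 = - \frac{5}{15 + 1} \cdot 7 - -198 = - \frac{5}{16} \cdot 7 + 198 = \left(-5\right) \frac{1}{16} \cdot 7 + 198 = \left(- \frac{5}{16}\right) 7 + 198 = - \frac{35}{16} + 198 = \frac{3133}{16}$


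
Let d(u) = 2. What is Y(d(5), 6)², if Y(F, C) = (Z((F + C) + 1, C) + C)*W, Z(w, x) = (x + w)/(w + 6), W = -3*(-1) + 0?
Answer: 441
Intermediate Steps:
W = 3 (W = 3 + 0 = 3)
Z(w, x) = (w + x)/(6 + w)
Y(F, C) = 3*C + 3*(1 + F + 2*C)/(7 + C + F) (Y(F, C) = ((((F + C) + 1) + C)/(6 + ((F + C) + 1)) + C)*3 = ((((C + F) + 1) + C)/(6 + ((C + F) + 1)) + C)*3 = (((1 + C + F) + C)/(6 + (1 + C + F)) + C)*3 = ((1 + F + 2*C)/(7 + C + F) + C)*3 = (C + (1 + F + 2*C)/(7 + C + F))*3 = 3*C + 3*(1 + F + 2*C)/(7 + C + F))
Y(d(5), 6)² = (3*(1 + 2 + 2*6 + 6*(7 + 6 + 2))/(7 + 6 + 2))² = (3*(1 + 2 + 12 + 6*15)/15)² = (3*(1/15)*(1 + 2 + 12 + 90))² = (3*(1/15)*105)² = 21² = 441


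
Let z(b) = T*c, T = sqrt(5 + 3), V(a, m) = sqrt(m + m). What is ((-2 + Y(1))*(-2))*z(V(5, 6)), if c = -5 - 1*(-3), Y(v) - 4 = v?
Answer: 24*sqrt(2) ≈ 33.941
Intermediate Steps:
Y(v) = 4 + v
c = -2 (c = -5 + 3 = -2)
V(a, m) = sqrt(2)*sqrt(m) (V(a, m) = sqrt(2*m) = sqrt(2)*sqrt(m))
T = 2*sqrt(2) (T = sqrt(8) = 2*sqrt(2) ≈ 2.8284)
z(b) = -4*sqrt(2) (z(b) = (2*sqrt(2))*(-2) = -4*sqrt(2))
((-2 + Y(1))*(-2))*z(V(5, 6)) = ((-2 + (4 + 1))*(-2))*(-4*sqrt(2)) = ((-2 + 5)*(-2))*(-4*sqrt(2)) = (3*(-2))*(-4*sqrt(2)) = -(-24)*sqrt(2) = 24*sqrt(2)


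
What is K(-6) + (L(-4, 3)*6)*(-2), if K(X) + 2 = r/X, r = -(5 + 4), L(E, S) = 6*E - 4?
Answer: 671/2 ≈ 335.50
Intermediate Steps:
L(E, S) = -4 + 6*E
r = -9 (r = -1*9 = -9)
K(X) = -2 - 9/X
K(-6) + (L(-4, 3)*6)*(-2) = (-2 - 9/(-6)) + ((-4 + 6*(-4))*6)*(-2) = (-2 - 9*(-1/6)) + ((-4 - 24)*6)*(-2) = (-2 + 3/2) - 28*6*(-2) = -1/2 - 168*(-2) = -1/2 + 336 = 671/2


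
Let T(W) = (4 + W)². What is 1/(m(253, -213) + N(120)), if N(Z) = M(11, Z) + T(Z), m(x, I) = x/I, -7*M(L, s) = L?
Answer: 1491/22921502 ≈ 6.5048e-5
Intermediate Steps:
M(L, s) = -L/7
N(Z) = -11/7 + (4 + Z)² (N(Z) = -⅐*11 + (4 + Z)² = -11/7 + (4 + Z)²)
1/(m(253, -213) + N(120)) = 1/(253/(-213) + (-11/7 + (4 + 120)²)) = 1/(253*(-1/213) + (-11/7 + 124²)) = 1/(-253/213 + (-11/7 + 15376)) = 1/(-253/213 + 107621/7) = 1/(22921502/1491) = 1491/22921502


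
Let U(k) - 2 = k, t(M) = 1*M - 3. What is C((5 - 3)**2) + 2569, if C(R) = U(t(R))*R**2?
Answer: 2617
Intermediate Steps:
t(M) = -3 + M (t(M) = M - 3 = -3 + M)
U(k) = 2 + k
C(R) = R**2*(-1 + R) (C(R) = (2 + (-3 + R))*R**2 = (-1 + R)*R**2 = R**2*(-1 + R))
C((5 - 3)**2) + 2569 = ((5 - 3)**2)**2*(-1 + (5 - 3)**2) + 2569 = (2**2)**2*(-1 + 2**2) + 2569 = 4**2*(-1 + 4) + 2569 = 16*3 + 2569 = 48 + 2569 = 2617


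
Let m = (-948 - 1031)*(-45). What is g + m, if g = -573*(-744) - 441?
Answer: 514926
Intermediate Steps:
g = 425871 (g = 426312 - 441 = 425871)
m = 89055 (m = -1979*(-45) = 89055)
g + m = 425871 + 89055 = 514926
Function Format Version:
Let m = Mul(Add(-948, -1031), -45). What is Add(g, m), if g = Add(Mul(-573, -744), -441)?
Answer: 514926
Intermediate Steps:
g = 425871 (g = Add(426312, -441) = 425871)
m = 89055 (m = Mul(-1979, -45) = 89055)
Add(g, m) = Add(425871, 89055) = 514926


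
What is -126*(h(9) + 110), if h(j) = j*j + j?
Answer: -25200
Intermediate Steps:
h(j) = j + j² (h(j) = j² + j = j + j²)
-126*(h(9) + 110) = -126*(9*(1 + 9) + 110) = -126*(9*10 + 110) = -126*(90 + 110) = -126*200 = -25200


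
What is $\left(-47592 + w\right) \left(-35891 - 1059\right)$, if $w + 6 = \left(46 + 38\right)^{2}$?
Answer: $1498026900$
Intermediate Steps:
$w = 7050$ ($w = -6 + \left(46 + 38\right)^{2} = -6 + 84^{2} = -6 + 7056 = 7050$)
$\left(-47592 + w\right) \left(-35891 - 1059\right) = \left(-47592 + 7050\right) \left(-35891 - 1059\right) = \left(-40542\right) \left(-36950\right) = 1498026900$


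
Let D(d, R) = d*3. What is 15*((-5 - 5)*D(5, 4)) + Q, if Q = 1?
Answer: -2249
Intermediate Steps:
D(d, R) = 3*d
15*((-5 - 5)*D(5, 4)) + Q = 15*((-5 - 5)*(3*5)) + 1 = 15*(-10*15) + 1 = 15*(-150) + 1 = -2250 + 1 = -2249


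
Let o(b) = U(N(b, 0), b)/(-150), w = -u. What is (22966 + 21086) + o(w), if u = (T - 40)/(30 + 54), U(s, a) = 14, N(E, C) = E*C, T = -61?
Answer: 3303893/75 ≈ 44052.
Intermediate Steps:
N(E, C) = C*E
u = -101/84 (u = (-61 - 40)/(30 + 54) = -101/84 ≈ -1.2024)
w = 101/84 (w = -1*(-101/84) = 101/84 ≈ 1.2024)
o(b) = -7/75 (o(b) = 14/(-150) = 14*(-1/150) = -7/75)
(22966 + 21086) + o(w) = (22966 + 21086) - 7/75 = 44052 - 7/75 = 3303893/75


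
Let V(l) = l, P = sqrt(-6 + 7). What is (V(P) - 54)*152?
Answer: -8056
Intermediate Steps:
P = 1 (P = sqrt(1) = 1)
(V(P) - 54)*152 = (1 - 54)*152 = -53*152 = -8056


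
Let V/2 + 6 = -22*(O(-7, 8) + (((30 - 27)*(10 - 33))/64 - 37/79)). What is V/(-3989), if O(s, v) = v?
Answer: 374087/5042096 ≈ 0.074193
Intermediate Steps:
V = -374087/1264 (V = -12 + 2*(-22*(8 + (((30 - 27)*(10 - 33))/64 - 37/79))) = -12 + 2*(-22*(8 + ((3*(-23))*(1/64) - 37*1/79))) = -12 + 2*(-22*(8 + (-69*1/64 - 37/79))) = -12 + 2*(-22*(8 + (-69/64 - 37/79))) = -12 + 2*(-22*(8 - 7819/5056)) = -12 + 2*(-22*32629/5056) = -12 + 2*(-358919/2528) = -12 - 358919/1264 = -374087/1264 ≈ -295.96)
V/(-3989) = -374087/1264/(-3989) = -374087/1264*(-1/3989) = 374087/5042096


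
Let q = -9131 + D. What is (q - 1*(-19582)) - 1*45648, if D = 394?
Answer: -34803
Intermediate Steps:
q = -8737 (q = -9131 + 394 = -8737)
(q - 1*(-19582)) - 1*45648 = (-8737 - 1*(-19582)) - 1*45648 = (-8737 + 19582) - 45648 = 10845 - 45648 = -34803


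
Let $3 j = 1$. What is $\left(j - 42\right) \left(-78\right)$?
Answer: $3250$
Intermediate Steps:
$j = \frac{1}{3}$ ($j = \frac{1}{3} \cdot 1 = \frac{1}{3} \approx 0.33333$)
$\left(j - 42\right) \left(-78\right) = \left(\frac{1}{3} - 42\right) \left(-78\right) = \left(- \frac{125}{3}\right) \left(-78\right) = 3250$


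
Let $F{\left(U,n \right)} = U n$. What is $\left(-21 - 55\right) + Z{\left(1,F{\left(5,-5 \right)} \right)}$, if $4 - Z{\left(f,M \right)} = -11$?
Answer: $-61$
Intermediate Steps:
$Z{\left(f,M \right)} = 15$ ($Z{\left(f,M \right)} = 4 - -11 = 4 + 11 = 15$)
$\left(-21 - 55\right) + Z{\left(1,F{\left(5,-5 \right)} \right)} = \left(-21 - 55\right) + 15 = -76 + 15 = -61$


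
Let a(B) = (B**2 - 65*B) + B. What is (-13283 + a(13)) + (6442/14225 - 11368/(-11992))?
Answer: -297344522867/21323275 ≈ -13945.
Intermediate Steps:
a(B) = B**2 - 64*B
(-13283 + a(13)) + (6442/14225 - 11368/(-11992)) = (-13283 + 13*(-64 + 13)) + (6442/14225 - 11368/(-11992)) = (-13283 + 13*(-51)) + (6442*(1/14225) - 11368*(-1/11992)) = (-13283 - 663) + (6442/14225 + 1421/1499) = -13946 + 29870283/21323275 = -297344522867/21323275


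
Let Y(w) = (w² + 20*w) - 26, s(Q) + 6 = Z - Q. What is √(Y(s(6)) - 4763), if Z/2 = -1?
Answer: I*√4873 ≈ 69.807*I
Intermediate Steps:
Z = -2 (Z = 2*(-1) = -2)
s(Q) = -8 - Q (s(Q) = -6 + (-2 - Q) = -8 - Q)
Y(w) = -26 + w² + 20*w
√(Y(s(6)) - 4763) = √((-26 + (-8 - 1*6)² + 20*(-8 - 1*6)) - 4763) = √((-26 + (-8 - 6)² + 20*(-8 - 6)) - 4763) = √((-26 + (-14)² + 20*(-14)) - 4763) = √((-26 + 196 - 280) - 4763) = √(-110 - 4763) = √(-4873) = I*√4873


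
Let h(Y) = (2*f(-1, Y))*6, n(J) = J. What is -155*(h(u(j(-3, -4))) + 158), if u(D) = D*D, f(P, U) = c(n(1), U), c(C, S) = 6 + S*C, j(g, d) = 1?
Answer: -37510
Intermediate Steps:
c(C, S) = 6 + C*S
f(P, U) = 6 + U (f(P, U) = 6 + 1*U = 6 + U)
u(D) = D²
h(Y) = 72 + 12*Y (h(Y) = (2*(6 + Y))*6 = (12 + 2*Y)*6 = 72 + 12*Y)
-155*(h(u(j(-3, -4))) + 158) = -155*((72 + 12*1²) + 158) = -155*((72 + 12*1) + 158) = -155*((72 + 12) + 158) = -155*(84 + 158) = -155*242 = -37510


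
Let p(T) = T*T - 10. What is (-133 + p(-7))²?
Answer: 8836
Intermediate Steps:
p(T) = -10 + T² (p(T) = T² - 10 = -10 + T²)
(-133 + p(-7))² = (-133 + (-10 + (-7)²))² = (-133 + (-10 + 49))² = (-133 + 39)² = (-94)² = 8836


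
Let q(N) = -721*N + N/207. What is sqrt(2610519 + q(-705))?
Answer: 11*sqrt(122716569)/69 ≈ 1766.0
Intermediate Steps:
q(N) = -149246*N/207 (q(N) = -721*N + N*(1/207) = -721*N + N/207 = -149246*N/207)
sqrt(2610519 + q(-705)) = sqrt(2610519 - 149246/207*(-705)) = sqrt(2610519 + 35072810/69) = sqrt(215198621/69) = 11*sqrt(122716569)/69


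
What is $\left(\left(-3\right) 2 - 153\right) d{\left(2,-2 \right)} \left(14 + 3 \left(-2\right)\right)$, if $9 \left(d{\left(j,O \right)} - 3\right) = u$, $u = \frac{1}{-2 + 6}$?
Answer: $- \frac{11554}{3} \approx -3851.3$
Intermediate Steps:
$u = \frac{1}{4} \approx 0.25$
$d{\left(j,O \right)} = \frac{109}{36}$ ($d{\left(j,O \right)} = 3 + \frac{1}{9} \cdot \frac{1}{4} = 3 + \frac{1}{36} = \frac{109}{36}$)
$\left(\left(-3\right) 2 - 153\right) d{\left(2,-2 \right)} \left(14 + 3 \left(-2\right)\right) = \left(\left(-3\right) 2 - 153\right) \frac{109 \left(14 + 3 \left(-2\right)\right)}{36} = \left(-6 - 153\right) \frac{109 \left(14 - 6\right)}{36} = - 159 \cdot \frac{109}{36} \cdot 8 = \left(-159\right) \frac{218}{9} = - \frac{11554}{3}$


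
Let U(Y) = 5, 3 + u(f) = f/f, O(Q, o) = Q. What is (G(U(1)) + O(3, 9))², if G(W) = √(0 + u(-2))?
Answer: (3 + I*√2)² ≈ 7.0 + 8.4853*I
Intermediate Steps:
u(f) = -2 (u(f) = -3 + f/f = -3 + 1 = -2)
G(W) = I*√2 (G(W) = √(0 - 2) = √(-2) = I*√2)
(G(U(1)) + O(3, 9))² = (I*√2 + 3)² = (3 + I*√2)²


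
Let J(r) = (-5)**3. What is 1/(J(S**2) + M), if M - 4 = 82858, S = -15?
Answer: 1/82737 ≈ 1.2086e-5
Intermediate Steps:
M = 82862 (M = 4 + 82858 = 82862)
J(r) = -125
1/(J(S**2) + M) = 1/(-125 + 82862) = 1/82737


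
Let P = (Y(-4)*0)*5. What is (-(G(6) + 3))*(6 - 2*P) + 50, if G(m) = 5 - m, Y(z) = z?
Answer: 38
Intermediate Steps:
P = 0 (P = -4*0*5 = 0*5 = 0)
(-(G(6) + 3))*(6 - 2*P) + 50 = (-((5 - 1*6) + 3))*(6 - 2*0) + 50 = (-((5 - 6) + 3))*(6 + 0) + 50 = -(-1 + 3)*6 + 50 = -1*2*6 + 50 = -2*6 + 50 = -12 + 50 = 38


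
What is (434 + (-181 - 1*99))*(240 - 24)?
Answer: 33264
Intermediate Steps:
(434 + (-181 - 1*99))*(240 - 24) = (434 + (-181 - 99))*216 = (434 - 280)*216 = 154*216 = 33264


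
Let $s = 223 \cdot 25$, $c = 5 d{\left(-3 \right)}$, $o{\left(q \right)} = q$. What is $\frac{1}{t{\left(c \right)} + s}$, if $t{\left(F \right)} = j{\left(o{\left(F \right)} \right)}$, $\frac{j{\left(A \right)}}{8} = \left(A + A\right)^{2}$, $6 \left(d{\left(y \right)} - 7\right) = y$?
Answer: $\frac{1}{39375} \approx 2.5397 \cdot 10^{-5}$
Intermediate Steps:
$d{\left(y \right)} = 7 + \frac{y}{6}$
$j{\left(A \right)} = 32 A^{2}$ ($j{\left(A \right)} = 8 \left(A + A\right)^{2} = 8 \left(2 A\right)^{2} = 8 \cdot 4 A^{2} = 32 A^{2}$)
$c = \frac{65}{2}$ ($c = 5 \left(7 + \frac{1}{6} \left(-3\right)\right) = 5 \left(7 - \frac{1}{2}\right) = 5 \cdot \frac{13}{2} = \frac{65}{2} \approx 32.5$)
$s = 5575$
$t{\left(F \right)} = 32 F^{2}$
$\frac{1}{t{\left(c \right)} + s} = \frac{1}{32 \left(\frac{65}{2}\right)^{2} + 5575} = \frac{1}{32 \cdot \frac{4225}{4} + 5575} = \frac{1}{33800 + 5575} = \frac{1}{39375}$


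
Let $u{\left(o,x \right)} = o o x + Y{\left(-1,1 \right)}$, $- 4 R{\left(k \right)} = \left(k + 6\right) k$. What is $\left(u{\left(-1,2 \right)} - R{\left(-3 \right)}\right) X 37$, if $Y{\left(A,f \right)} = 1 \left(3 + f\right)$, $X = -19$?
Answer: $- \frac{10545}{4} \approx -2636.3$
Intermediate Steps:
$R{\left(k \right)} = - \frac{k \left(6 + k\right)}{4}$ ($R{\left(k \right)} = - \frac{\left(k + 6\right) k}{4} = - \frac{\left(6 + k\right) k}{4} = - \frac{k \left(6 + k\right)}{4}$)
$Y{\left(A,f \right)} = 3 + f$
$u{\left(o,x \right)} = 4 + x o^{2}$ ($u{\left(o,x \right)} = o o x + \left(3 + 1\right) = o^{2} x + 4 = x o^{2} + 4 = 4 + x o^{2}$)
$\left(u{\left(-1,2 \right)} - R{\left(-3 \right)}\right) X 37 = \left(\left(4 + 2 \left(-1\right)^{2}\right) - \left(- \frac{1}{4}\right) \left(-3\right) \left(6 - 3\right)\right) \left(-19\right) 37 = \left(\left(4 + 2 \cdot 1\right) - \left(- \frac{1}{4}\right) \left(-3\right) 3\right) \left(-19\right) 37 = \left(\left(4 + 2\right) - \frac{9}{4}\right) \left(-19\right) 37 = \left(6 - \frac{9}{4}\right) \left(-19\right) 37 = \frac{15}{4} \left(-19\right) 37 = \left(- \frac{285}{4}\right) 37 = - \frac{10545}{4}$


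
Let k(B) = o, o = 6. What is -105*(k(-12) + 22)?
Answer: -2940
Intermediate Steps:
k(B) = 6
-105*(k(-12) + 22) = -105*(6 + 22) = -105*28 = -2940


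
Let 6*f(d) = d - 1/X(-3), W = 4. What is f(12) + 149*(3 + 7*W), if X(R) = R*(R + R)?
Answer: 499067/108 ≈ 4621.0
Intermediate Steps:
X(R) = 2*R**2 (X(R) = R*(2*R) = 2*R**2)
f(d) = -1/108 + d/6 (f(d) = (d - 1/(2*(-3)**2))/6 = (d - 1/(2*9))/6 = (d - 1/18)/6 = (-1/18 + d)/6 = -1/108 + d/6)
f(12) + 149*(3 + 7*W) = (-1/108 + (1/6)*12) + 149*(3 + 7*4) = (-1/108 + 2) + 149*(3 + 28) = 215/108 + 149*31 = 215/108 + 4619 = 499067/108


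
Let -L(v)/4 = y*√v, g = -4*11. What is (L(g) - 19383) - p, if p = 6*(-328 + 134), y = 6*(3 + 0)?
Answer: -18219 - 144*I*√11 ≈ -18219.0 - 477.59*I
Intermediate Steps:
y = 18 (y = 6*3 = 18)
g = -44
p = -1164 (p = 6*(-194) = -1164)
L(v) = -72*√v
(L(g) - 19383) - p = (-144*I*√11 - 19383) - 1*(-1164) = (-144*I*√11 - 19383) + 1164 = (-19383 - 144*I*√11) + 1164 = -18219 - 144*I*√11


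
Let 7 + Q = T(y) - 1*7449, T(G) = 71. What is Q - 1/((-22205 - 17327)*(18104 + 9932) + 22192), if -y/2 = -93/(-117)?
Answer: -8184773049599/1108296960 ≈ -7385.0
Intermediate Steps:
y = -62/39 (y = -(-186)/(-117) = -(-186)*(-1)/117 = -2*31/39 = -62/39 ≈ -1.5897)
Q = -7385 (Q = -7 + (71 - 1*7449) = -7 + (71 - 7449) = -7 - 7378 = -7385)
Q - 1/((-22205 - 17327)*(18104 + 9932) + 22192) = -7385 - 1/((-22205 - 17327)*(18104 + 9932) + 22192) = -7385 - 1/(-39532*28036 + 22192) = -7385 - 1/(-1108319152 + 22192) = -7385 - 1/(-1108296960) = -7385 - 1*(-1/1108296960) = -7385 + 1/1108296960 = -8184773049599/1108296960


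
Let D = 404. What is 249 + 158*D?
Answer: 64081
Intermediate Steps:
249 + 158*D = 249 + 158*404 = 249 + 63832 = 64081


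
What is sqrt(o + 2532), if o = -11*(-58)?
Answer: sqrt(3170) ≈ 56.303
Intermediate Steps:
o = 638
sqrt(o + 2532) = sqrt(638 + 2532) = sqrt(3170)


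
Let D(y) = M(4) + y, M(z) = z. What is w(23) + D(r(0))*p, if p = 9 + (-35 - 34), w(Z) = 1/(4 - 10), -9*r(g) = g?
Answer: -1441/6 ≈ -240.17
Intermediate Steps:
r(g) = -g/9
w(Z) = -⅙ (w(Z) = 1/(-6) = -⅙)
p = -60 (p = 9 - 69 = -60)
D(y) = 4 + y
w(23) + D(r(0))*p = -⅙ + (4 - ⅑*0)*(-60) = -⅙ + (4 + 0)*(-60) = -⅙ + 4*(-60) = -⅙ - 240 = -1441/6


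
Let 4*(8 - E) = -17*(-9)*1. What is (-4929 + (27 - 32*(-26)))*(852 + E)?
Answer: -6689045/2 ≈ -3.3445e+6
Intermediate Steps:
E = -121/4 (E = 8 - (-17*(-9))/4 = 8 - 153/4 = -121/4 ≈ -30.250)
(-4929 + (27 - 32*(-26)))*(852 + E) = (-4929 + (27 - 32*(-26)))*(852 - 121/4) = (-4929 + (27 + 832))*(3287/4) = (-4929 + 859)*(3287/4) = -4070*3287/4 = -6689045/2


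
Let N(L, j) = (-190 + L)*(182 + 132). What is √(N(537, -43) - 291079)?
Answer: I*√182121 ≈ 426.76*I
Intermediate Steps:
N(L, j) = -59660 + 314*L (N(L, j) = (-190 + L)*314 = -59660 + 314*L)
√(N(537, -43) - 291079) = √((-59660 + 314*537) - 291079) = √((-59660 + 168618) - 291079) = √(108958 - 291079) = √(-182121) = I*√182121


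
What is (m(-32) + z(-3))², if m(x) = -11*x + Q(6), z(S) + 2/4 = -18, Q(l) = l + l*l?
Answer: 564001/4 ≈ 1.4100e+5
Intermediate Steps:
Q(l) = l + l²
z(S) = -37/2 (z(S) = -½ - 18 = -37/2)
m(x) = 42 - 11*x (m(x) = -11*x + 6*(1 + 6) = -11*x + 6*7 = -11*x + 42 = 42 - 11*x)
(m(-32) + z(-3))² = ((42 - 11*(-32)) - 37/2)² = ((42 + 352) - 37/2)² = (394 - 37/2)² = (751/2)² = 564001/4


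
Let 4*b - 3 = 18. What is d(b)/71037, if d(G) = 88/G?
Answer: 352/1491777 ≈ 0.00023596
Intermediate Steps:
b = 21/4 (b = ¾ + (¼)*18 = ¾ + 9/2 = 21/4 ≈ 5.2500)
d(b)/71037 = (88/(21/4))/71037 = (88*(4/21))*(1/71037) = (352/21)*(1/71037) = 352/1491777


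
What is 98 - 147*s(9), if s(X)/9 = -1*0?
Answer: 98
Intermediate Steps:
s(X) = 0 (s(X) = 9*(-1*0) = 9*0 = 0)
98 - 147*s(9) = 98 - 147*0 = 98 + 0 = 98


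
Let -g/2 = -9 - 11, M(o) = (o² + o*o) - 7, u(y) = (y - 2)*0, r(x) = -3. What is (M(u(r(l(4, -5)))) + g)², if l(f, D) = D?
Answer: 1089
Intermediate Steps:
u(y) = 0 (u(y) = (-2 + y)*0 = 0)
M(o) = -7 + 2*o² (M(o) = (o² + o²) - 7 = 2*o² - 7 = -7 + 2*o²)
g = 40 (g = -2*(-9 - 11) = -2*(-20) = 40)
(M(u(r(l(4, -5)))) + g)² = ((-7 + 2*0²) + 40)² = ((-7 + 2*0) + 40)² = ((-7 + 0) + 40)² = (-7 + 40)² = 33² = 1089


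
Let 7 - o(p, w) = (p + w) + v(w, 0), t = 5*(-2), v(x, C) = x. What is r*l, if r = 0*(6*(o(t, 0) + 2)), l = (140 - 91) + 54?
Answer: 0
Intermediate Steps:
t = -10
o(p, w) = 7 - p - 2*w (o(p, w) = 7 - ((p + w) + w) = 7 - (p + 2*w) = 7 + (-p - 2*w) = 7 - p - 2*w)
l = 103 (l = 49 + 54 = 103)
r = 0 (r = 0*(6*((7 - 1*(-10) - 2*0) + 2)) = 0*(6*((7 + 10 + 0) + 2)) = 0*(6*(17 + 2)) = 0*(6*19) = 0*114 = 0)
r*l = 0*103 = 0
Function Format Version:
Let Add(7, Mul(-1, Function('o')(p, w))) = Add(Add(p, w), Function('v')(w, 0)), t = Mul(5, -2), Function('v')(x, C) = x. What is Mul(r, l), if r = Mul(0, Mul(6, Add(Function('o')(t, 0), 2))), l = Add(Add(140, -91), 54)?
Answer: 0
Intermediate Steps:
t = -10
Function('o')(p, w) = Add(7, Mul(-1, p), Mul(-2, w)) (Function('o')(p, w) = Add(7, Mul(-1, Add(Add(p, w), w))) = Add(7, Mul(-1, Add(p, Mul(2, w)))) = Add(7, Add(Mul(-1, p), Mul(-2, w))) = Add(7, Mul(-1, p), Mul(-2, w)))
l = 103 (l = Add(49, 54) = 103)
r = 0 (r = Mul(0, Mul(6, Add(Add(7, Mul(-1, -10), Mul(-2, 0)), 2))) = Mul(0, Mul(6, Add(Add(7, 10, 0), 2))) = Mul(0, Mul(6, Add(17, 2))) = Mul(0, Mul(6, 19)) = Mul(0, 114) = 0)
Mul(r, l) = Mul(0, 103) = 0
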